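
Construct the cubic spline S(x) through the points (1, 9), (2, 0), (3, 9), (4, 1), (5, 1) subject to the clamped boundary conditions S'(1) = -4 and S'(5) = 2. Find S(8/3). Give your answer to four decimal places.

6.3360

Put m_i = S'' at the i-th knot. Here h = (1, 1, 1, 1) and Δ = (-9, 9, -8, 0), so the interior equations h_(i-1)·m_(i-1) + 2(h_(i-1)+h_i)·m_i + h_i·m_(i+1) = 6(Δ_i − Δ_(i-1)) read
  1·m_0 + 4·m_1 + 1·m_2 = 6(Δ_1 - Δ_0) = 108
  1·m_1 + 4·m_2 + 1·m_3 = 6(Δ_2 - Δ_1) = -102
  1·m_2 + 4·m_3 + 1·m_4 = 6(Δ_3 - Δ_2) = 48
Clamped end conditions give two more equations: 2h_0·m_0 + h_0·m_1 = 6(Δ_0 - S'(1)) = -30 and h_3·m_3 + 2h_3·m_4 = 6(S'(5) - Δ_3) = 12.
Forward elimination and back-substitution give m_0 = -543/14, m_1 = 333/7, m_2 = -87/2, m_3 = 171/7, m_4 = -87/14.
On [2, 3], S(x) = 0 + 11/28·(x - 2) + 333/14·(x - 2)² - 425/28·(x - 2)³.
With (x - 2) = 2/3: S(8/3) = 2395/378.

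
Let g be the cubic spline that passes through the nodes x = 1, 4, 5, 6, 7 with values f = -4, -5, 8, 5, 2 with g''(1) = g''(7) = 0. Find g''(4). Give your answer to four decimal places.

13.6552

Let σ_i = g''(x_i). Step sizes h_i = 3, 1, 1, 1; slopes of the chords Δ_i = (y_(i+1) - y_i)/h_i = -1/3, 13, -3, -3.
  3·σ_0 + 8·σ_1 + 1·σ_2 = 6(Δ_1 - Δ_0) = 80
  1·σ_1 + 4·σ_2 + 1·σ_3 = 6(Δ_2 - Δ_1) = -96
  1·σ_2 + 4·σ_3 + 1·σ_4 = 6(Δ_3 - Δ_2) = 0
Natural end conditions: σ_0 = σ_4 = 0.
Hence σ_0 = 0, σ_1 = 396/29, σ_2 = -848/29, σ_3 = 212/29, σ_4 = 0.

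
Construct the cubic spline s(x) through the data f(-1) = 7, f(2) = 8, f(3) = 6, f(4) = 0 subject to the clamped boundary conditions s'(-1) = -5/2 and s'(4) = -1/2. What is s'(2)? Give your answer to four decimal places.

Write M_i for s''(x_i). With h_i = 3, 1, 1 and divided differences Δ_i = 1/3, -2, -6, the continuity of s' gives the tridiagonal system
  3·M_0 + 8·M_1 + 1·M_2 = 6(Δ_1 - Δ_0) = -14
  1·M_1 + 4·M_2 + 1·M_3 = 6(Δ_2 - Δ_1) = -24
Clamped end conditions give two more equations: 2h_0·M_0 + h_0·M_1 = 6(Δ_0 - s'(-1)) = 17 and h_2·M_2 + 2h_2·M_3 = 6(s'(4) - Δ_2) = 33.
Solving: M_0 = 323/87, M_1 = -51/29, M_2 = -321/29, M_3 = 639/29.
On [2, 3], s'(x) = b_1 + 2c_1·(x - 2) + 3d_1·(x - 2)² with b_1 = Δ_1 - h_1(2M_1 + M_2)/6 = 25/58, c_1 = M_1/2 = -51/58, d_1 = (M_2 - M_1)/(6h_1) = -45/29. So s'(2) = 25/58.

0.4310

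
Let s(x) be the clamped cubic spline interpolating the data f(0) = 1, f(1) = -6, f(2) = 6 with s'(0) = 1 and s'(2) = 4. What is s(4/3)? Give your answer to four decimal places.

-2.8148

Let m_i = s''(x_i). Step sizes h_i = 1, 1; slopes of the chords Δ_i = (y_(i+1) - y_i)/h_i = -7, 12.
  1·m_0 + 4·m_1 + 1·m_2 = 6(Δ_1 - Δ_0) = 114
Clamped end conditions give two more equations: 2h_0·m_0 + h_0·m_1 = 6(Δ_0 - s'(0)) = -48 and h_1·m_1 + 2h_1·m_2 = 6(s'(2) - Δ_1) = -48.
Forward elimination and back-substitution give m_0 = -51, m_1 = 54, m_2 = -51.
On [1, 2], s(x) = -6 + 5/2·(x - 1) + 27·(x - 1)² - 35/2·(x - 1)³.
With (x - 1) = 1/3: s(4/3) = -76/27.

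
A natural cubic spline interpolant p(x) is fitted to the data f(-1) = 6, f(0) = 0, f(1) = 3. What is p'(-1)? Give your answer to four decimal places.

With σ_i denoting the second derivative at x_i, h_i = 1, 1, and Δ_i = (y_(i+1) − y_i)/h_i = -6, 3:
  1·σ_0 + 4·σ_1 + 1·σ_2 = 6(Δ_1 - Δ_0) = 54
Natural end conditions: σ_0 = σ_2 = 0.
Solving the tridiagonal system: σ_0 = 0, σ_1 = 27/2, σ_2 = 0.
On [-1, 0], p'(x) = b_0 + 2c_0·(x + 1) + 3d_0·(x + 1)² with b_0 = Δ_0 - h_0(2σ_0 + σ_1)/6 = -33/4, c_0 = σ_0/2 = 0, d_0 = (σ_1 - σ_0)/(6h_0) = 9/4. So p'(-1) = -33/4.

-8.2500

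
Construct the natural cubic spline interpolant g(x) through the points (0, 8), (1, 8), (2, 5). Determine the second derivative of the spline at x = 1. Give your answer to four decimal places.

With m_i denoting the second derivative at x_i, h_i = 1, 1, and Δ_i = (y_(i+1) − y_i)/h_i = 0, -3:
  1·m_0 + 4·m_1 + 1·m_2 = 6(Δ_1 - Δ_0) = -18
Natural end conditions: m_0 = m_2 = 0.
Hence m_0 = 0, m_1 = -9/2, m_2 = 0.

-4.5000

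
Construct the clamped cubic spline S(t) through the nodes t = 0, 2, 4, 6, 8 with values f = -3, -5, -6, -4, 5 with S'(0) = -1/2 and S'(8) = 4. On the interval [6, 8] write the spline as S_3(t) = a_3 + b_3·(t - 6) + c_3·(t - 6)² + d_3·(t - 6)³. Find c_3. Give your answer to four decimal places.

Write m_i for S''(x_i). With h_i = 2, 2, 2, 2 and divided differences Δ_i = -1, -1/2, 1, 9/2, the continuity of S' gives the tridiagonal system
  2·m_0 + 8·m_1 + 2·m_2 = 6(Δ_1 - Δ_0) = 3
  2·m_1 + 8·m_2 + 2·m_3 = 6(Δ_2 - Δ_1) = 9
  2·m_2 + 8·m_3 + 2·m_4 = 6(Δ_3 - Δ_2) = 21
Clamped end conditions give two more equations: 2h_0·m_0 + h_0·m_1 = 6(Δ_0 - S'(0)) = -3 and h_3·m_3 + 2h_3·m_4 = 6(S'(8) - Δ_3) = -3.
Solving: m_0 = -117/112, m_1 = 33/56, m_2 = 3/16, m_3 = 177/56, m_4 = -261/112.
On [6, 8], with S_3(t) = a_3 + b_3·(t - 6) + c_3·(t - 6)² + d_3·(t - 6)³: c_3 = m_3/2 = 177/112, d_3 = (m_4 - m_3)/(6h_3) = -205/448, b_3 = Δ_3 - h_3(2m_3 + m_4)/6 = 355/112.

1.5804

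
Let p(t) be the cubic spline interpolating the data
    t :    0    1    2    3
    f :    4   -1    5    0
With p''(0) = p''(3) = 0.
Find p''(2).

-22

With m_i denoting the second derivative at x_i, h_i = 1, 1, 1, and Δ_i = (y_(i+1) − y_i)/h_i = -5, 6, -5:
  1·m_0 + 4·m_1 + 1·m_2 = 6(Δ_1 - Δ_0) = 66
  1·m_1 + 4·m_2 + 1·m_3 = 6(Δ_2 - Δ_1) = -66
Natural end conditions: m_0 = m_3 = 0.
Hence m_0 = 0, m_1 = 22, m_2 = -22, m_3 = 0.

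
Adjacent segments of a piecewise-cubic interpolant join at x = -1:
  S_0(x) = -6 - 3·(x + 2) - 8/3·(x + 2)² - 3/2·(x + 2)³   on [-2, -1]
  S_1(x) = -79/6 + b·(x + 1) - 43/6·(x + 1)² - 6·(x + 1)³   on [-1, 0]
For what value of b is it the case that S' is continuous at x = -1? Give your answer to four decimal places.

S_0'(x) = -3 - 16/3·(x + 2) - 9/2·(x + 2)², so S_0'(-1) = -77/6. On the right, S_1'(-1) = b, so b = -77/6.

-12.8333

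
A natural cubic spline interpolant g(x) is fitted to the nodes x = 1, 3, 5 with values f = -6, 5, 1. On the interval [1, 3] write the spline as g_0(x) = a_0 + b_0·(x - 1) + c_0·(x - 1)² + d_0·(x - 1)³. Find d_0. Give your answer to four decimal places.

-0.4688

Let m_i = g''(x_i). Step sizes h_i = 2, 2; slopes of the chords Δ_i = (y_(i+1) - y_i)/h_i = 11/2, -2.
  2·m_0 + 8·m_1 + 2·m_2 = 6(Δ_1 - Δ_0) = -45
Natural end conditions: m_0 = m_2 = 0.
Forward elimination and back-substitution give m_0 = 0, m_1 = -45/8, m_2 = 0.
On [1, 3], with g_0(x) = a_0 + b_0·(x - 1) + c_0·(x - 1)² + d_0·(x - 1)³: c_0 = m_0/2 = 0, d_0 = (m_1 - m_0)/(6h_0) = -15/32, b_0 = Δ_0 - h_0(2m_0 + m_1)/6 = 59/8.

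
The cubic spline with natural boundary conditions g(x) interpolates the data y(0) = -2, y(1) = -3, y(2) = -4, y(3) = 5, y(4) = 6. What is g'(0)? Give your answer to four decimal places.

-0.1429

With σ_i denoting the second derivative at x_i, h_i = 1, 1, 1, 1, and Δ_i = (y_(i+1) − y_i)/h_i = -1, -1, 9, 1:
  1·σ_0 + 4·σ_1 + 1·σ_2 = 6(Δ_1 - Δ_0) = 0
  1·σ_1 + 4·σ_2 + 1·σ_3 = 6(Δ_2 - Δ_1) = 60
  1·σ_2 + 4·σ_3 + 1·σ_4 = 6(Δ_3 - Δ_2) = -48
Natural end conditions: σ_0 = σ_4 = 0.
Solving the tridiagonal system: σ_0 = 0, σ_1 = -36/7, σ_2 = 144/7, σ_3 = -120/7, σ_4 = 0.
On [0, 1], g'(x) = b_0 + 2c_0·x + 3d_0·x² with b_0 = Δ_0 - h_0(2σ_0 + σ_1)/6 = -1/7, c_0 = σ_0/2 = 0, d_0 = (σ_1 - σ_0)/(6h_0) = -6/7. So g'(0) = -1/7.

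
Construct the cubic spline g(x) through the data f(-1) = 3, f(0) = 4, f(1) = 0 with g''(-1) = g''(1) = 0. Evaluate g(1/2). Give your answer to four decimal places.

2.4688

Write M_i for g''(x_i). With h_i = 1, 1 and divided differences Δ_i = 1, -4, the continuity of g' gives the tridiagonal system
  1·M_0 + 4·M_1 + 1·M_2 = 6(Δ_1 - Δ_0) = -30
Natural end conditions: M_0 = M_2 = 0.
Forward elimination and back-substitution give M_0 = 0, M_1 = -15/2, M_2 = 0.
On [0, 1], g(x) = 4 - 3/2·x - 15/4·x² + 5/4·x³.
With x = 1/2: g(1/2) = 79/32.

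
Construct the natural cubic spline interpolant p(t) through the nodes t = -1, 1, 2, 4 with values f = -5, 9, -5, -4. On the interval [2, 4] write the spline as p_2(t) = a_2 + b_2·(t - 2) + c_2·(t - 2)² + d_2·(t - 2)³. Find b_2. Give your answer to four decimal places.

-11.8429

Put M_i = p'' at the i-th knot. Here h = (2, 1, 2) and Δ = (7, -14, 1/2), so the interior equations h_(i-1)·M_(i-1) + 2(h_(i-1)+h_i)·M_i + h_i·M_(i+1) = 6(Δ_i − Δ_(i-1)) read
  2·M_0 + 6·M_1 + 1·M_2 = 6(Δ_1 - Δ_0) = -126
  1·M_1 + 6·M_2 + 2·M_3 = 6(Δ_2 - Δ_1) = 87
Natural end conditions: M_0 = M_3 = 0.
Solving the tridiagonal system: M_0 = 0, M_1 = -843/35, M_2 = 648/35, M_3 = 0.
On [2, 4], with p_2(t) = a_2 + b_2·(t - 2) + c_2·(t - 2)² + d_2·(t - 2)³: c_2 = M_2/2 = 324/35, d_2 = (M_3 - M_2)/(6h_2) = -54/35, b_2 = Δ_2 - h_2(2M_2 + M_3)/6 = -829/70.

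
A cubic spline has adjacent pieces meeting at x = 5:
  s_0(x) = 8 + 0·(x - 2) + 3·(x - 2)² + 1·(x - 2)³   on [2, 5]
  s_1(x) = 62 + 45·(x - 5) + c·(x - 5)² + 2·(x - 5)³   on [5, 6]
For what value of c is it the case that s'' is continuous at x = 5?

s_0''(x) = 6 + 6·(x - 2), so s_0''(5) = 24. On the right, s_1''(5) = 2c, so c = 12.

12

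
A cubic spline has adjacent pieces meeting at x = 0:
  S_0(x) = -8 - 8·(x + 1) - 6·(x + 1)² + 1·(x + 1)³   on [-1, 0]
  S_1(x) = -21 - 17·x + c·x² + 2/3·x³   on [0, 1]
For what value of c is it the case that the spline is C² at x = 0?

S_0''(x) = -12 + 6·(x + 1), so S_0''(0) = -6. On the right, S_1''(0) = 2c, so c = -3.

-3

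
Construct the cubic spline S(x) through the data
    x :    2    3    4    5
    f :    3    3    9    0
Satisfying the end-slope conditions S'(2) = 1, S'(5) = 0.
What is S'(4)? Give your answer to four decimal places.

-3.5333

Write σ_i for S''(x_i). With h_i = 1, 1, 1 and divided differences Δ_i = 0, 6, -9, the continuity of S' gives the tridiagonal system
  1·σ_0 + 4·σ_1 + 1·σ_2 = 6(Δ_1 - Δ_0) = 36
  1·σ_1 + 4·σ_2 + 1·σ_3 = 6(Δ_2 - Δ_1) = -90
Clamped end conditions give two more equations: 2h_0·σ_0 + h_0·σ_1 = 6(Δ_0 - S'(2)) = -6 and h_2·σ_2 + 2h_2·σ_3 = 6(S'(5) - Δ_2) = 54.
Hence σ_0 = -214/15, σ_1 = 338/15, σ_2 = -598/15, σ_3 = 704/15.
On [4, 5], S'(x) = b_2 + 2c_2·(x - 4) + 3d_2·(x - 4)² with b_2 = Δ_2 - h_2(2σ_2 + σ_3)/6 = -53/15, c_2 = σ_2/2 = -299/15, d_2 = (σ_3 - σ_2)/(6h_2) = 217/15. So S'(4) = -53/15.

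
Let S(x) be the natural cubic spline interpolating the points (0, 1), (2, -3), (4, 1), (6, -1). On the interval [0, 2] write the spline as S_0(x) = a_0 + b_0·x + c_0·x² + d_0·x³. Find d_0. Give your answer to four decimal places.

0.3167

Write M_i for S''(x_i). With h_i = 2, 2, 2 and divided differences Δ_i = -2, 2, -1, the continuity of S' gives the tridiagonal system
  2·M_0 + 8·M_1 + 2·M_2 = 6(Δ_1 - Δ_0) = 24
  2·M_1 + 8·M_2 + 2·M_3 = 6(Δ_2 - Δ_1) = -18
Natural end conditions: M_0 = M_3 = 0.
Forward elimination and back-substitution give M_0 = 0, M_1 = 19/5, M_2 = -16/5, M_3 = 0.
On [0, 2], with S_0(x) = a_0 + b_0·x + c_0·x² + d_0·x³: c_0 = M_0/2 = 0, d_0 = (M_1 - M_0)/(6h_0) = 19/60, b_0 = Δ_0 - h_0(2M_0 + M_1)/6 = -49/15.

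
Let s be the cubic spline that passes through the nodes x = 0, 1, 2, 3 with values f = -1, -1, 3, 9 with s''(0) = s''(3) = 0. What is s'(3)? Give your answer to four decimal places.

6.2667

Put M_i = s'' at the i-th knot. Here h = (1, 1, 1) and Δ = (0, 4, 6), so the interior equations h_(i-1)·M_(i-1) + 2(h_(i-1)+h_i)·M_i + h_i·M_(i+1) = 6(Δ_i − Δ_(i-1)) read
  1·M_0 + 4·M_1 + 1·M_2 = 6(Δ_1 - Δ_0) = 24
  1·M_1 + 4·M_2 + 1·M_3 = 6(Δ_2 - Δ_1) = 12
Natural end conditions: M_0 = M_3 = 0.
Forward elimination and back-substitution give M_0 = 0, M_1 = 28/5, M_2 = 8/5, M_3 = 0.
On [2, 3], s'(x) = b_2 + 2c_2·(x - 2) + 3d_2·(x - 2)² with b_2 = Δ_2 - h_2(2M_2 + M_3)/6 = 82/15, c_2 = M_2/2 = 4/5, d_2 = (M_3 - M_2)/(6h_2) = -4/15. So s'(3) = 94/15.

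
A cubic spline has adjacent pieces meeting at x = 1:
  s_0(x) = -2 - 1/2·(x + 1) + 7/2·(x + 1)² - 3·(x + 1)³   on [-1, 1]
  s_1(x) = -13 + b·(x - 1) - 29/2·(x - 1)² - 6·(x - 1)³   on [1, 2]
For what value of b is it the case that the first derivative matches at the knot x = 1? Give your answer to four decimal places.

-22.5000

s_0'(x) = -1/2 + 7·(x + 1) - 9·(x + 1)², so s_0'(1) = -45/2. On the right, s_1'(1) = b, so b = -45/2.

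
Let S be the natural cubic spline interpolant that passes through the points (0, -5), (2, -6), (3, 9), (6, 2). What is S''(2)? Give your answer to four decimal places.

Write M_i for S''(x_i). With h_i = 2, 1, 3 and divided differences Δ_i = -1/2, 15, -7/3, the continuity of S' gives the tridiagonal system
  2·M_0 + 6·M_1 + 1·M_2 = 6(Δ_1 - Δ_0) = 93
  1·M_1 + 8·M_2 + 3·M_3 = 6(Δ_2 - Δ_1) = -104
Natural end conditions: M_0 = M_3 = 0.
Hence M_0 = 0, M_1 = 848/47, M_2 = -717/47, M_3 = 0.

18.0426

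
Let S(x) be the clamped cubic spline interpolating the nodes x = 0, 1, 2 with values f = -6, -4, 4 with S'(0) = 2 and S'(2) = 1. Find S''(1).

With σ_i denoting the second derivative at x_i, h_i = 1, 1, and Δ_i = (y_(i+1) − y_i)/h_i = 2, 8:
  1·σ_0 + 4·σ_1 + 1·σ_2 = 6(Δ_1 - Δ_0) = 36
Clamped end conditions give two more equations: 2h_0·σ_0 + h_0·σ_1 = 6(Δ_0 - S'(0)) = 0 and h_1·σ_1 + 2h_1·σ_2 = 6(S'(2) - Δ_1) = -42.
Hence σ_0 = -19/2, σ_1 = 19, σ_2 = -61/2.

19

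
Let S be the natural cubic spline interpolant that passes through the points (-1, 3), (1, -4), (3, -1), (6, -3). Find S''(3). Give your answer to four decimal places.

Put σ_i = S'' at the i-th knot. Here h = (2, 2, 3) and Δ = (-7/2, 3/2, -2/3), so the interior equations h_(i-1)·σ_(i-1) + 2(h_(i-1)+h_i)·σ_i + h_i·σ_(i+1) = 6(Δ_i − Δ_(i-1)) read
  2·σ_0 + 8·σ_1 + 2·σ_2 = 6(Δ_1 - Δ_0) = 30
  2·σ_1 + 10·σ_2 + 3·σ_3 = 6(Δ_2 - Δ_1) = -13
Natural end conditions: σ_0 = σ_3 = 0.
Hence σ_0 = 0, σ_1 = 163/38, σ_2 = -41/19, σ_3 = 0.

-2.1579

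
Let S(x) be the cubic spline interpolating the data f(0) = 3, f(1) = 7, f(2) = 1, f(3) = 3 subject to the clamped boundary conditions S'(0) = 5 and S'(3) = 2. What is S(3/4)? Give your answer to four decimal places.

With m_i denoting the second derivative at x_i, h_i = 1, 1, 1, and Δ_i = (y_(i+1) − y_i)/h_i = 4, -6, 2:
  1·m_0 + 4·m_1 + 1·m_2 = 6(Δ_1 - Δ_0) = -60
  1·m_1 + 4·m_2 + 1·m_3 = 6(Δ_2 - Δ_1) = 48
Clamped end conditions give two more equations: 2h_0·m_0 + h_0·m_1 = 6(Δ_0 - S'(0)) = -6 and h_2·m_2 + 2h_2·m_3 = 6(S'(3) - Δ_2) = 0.
Hence m_0 = 8, m_1 = -22, m_2 = 20, m_3 = -10.
On [0, 1], S(x) = 3 + 5·x + 4·x² - 5·x³.
With x = 3/4: S(3/4) = 441/64.

6.8906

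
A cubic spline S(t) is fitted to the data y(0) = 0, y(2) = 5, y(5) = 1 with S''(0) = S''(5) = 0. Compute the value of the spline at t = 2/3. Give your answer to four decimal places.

Put M_i = S'' at the i-th knot. Here h = (2, 3) and Δ = (5/2, -4/3), so the interior equations h_(i-1)·M_(i-1) + 2(h_(i-1)+h_i)·M_i + h_i·M_(i+1) = 6(Δ_i − Δ_(i-1)) read
  2·M_0 + 10·M_1 + 3·M_2 = 6(Δ_1 - Δ_0) = -23
Natural end conditions: M_0 = M_2 = 0.
Solving the tridiagonal system: M_0 = 0, M_1 = -23/10, M_2 = 0.
On [0, 2], S(t) = 0 + 49/15·t + 0·t² - 23/120·t³.
With t = 2/3: S(2/3) = 859/405.

2.1210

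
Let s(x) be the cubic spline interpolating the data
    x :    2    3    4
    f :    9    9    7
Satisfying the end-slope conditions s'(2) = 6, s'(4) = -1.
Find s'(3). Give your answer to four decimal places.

-2.7500

Write σ_i for s''(x_i). With h_i = 1, 1 and divided differences Δ_i = 0, -2, the continuity of s' gives the tridiagonal system
  1·σ_0 + 4·σ_1 + 1·σ_2 = 6(Δ_1 - Δ_0) = -12
Clamped end conditions give two more equations: 2h_0·σ_0 + h_0·σ_1 = 6(Δ_0 - s'(2)) = -36 and h_1·σ_1 + 2h_1·σ_2 = 6(s'(4) - Δ_1) = 6.
Solving: σ_0 = -37/2, σ_1 = 1, σ_2 = 5/2.
On [3, 4], s'(x) = b_1 + 2c_1·(x - 3) + 3d_1·(x - 3)² with b_1 = Δ_1 - h_1(2σ_1 + σ_2)/6 = -11/4, c_1 = σ_1/2 = 1/2, d_1 = (σ_2 - σ_1)/(6h_1) = 1/4. So s'(3) = -11/4.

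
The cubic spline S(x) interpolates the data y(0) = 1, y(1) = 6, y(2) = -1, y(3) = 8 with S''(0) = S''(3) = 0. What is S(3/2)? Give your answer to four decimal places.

2.2000

Put m_i = S'' at the i-th knot. Here h = (1, 1, 1) and Δ = (5, -7, 9), so the interior equations h_(i-1)·m_(i-1) + 2(h_(i-1)+h_i)·m_i + h_i·m_(i+1) = 6(Δ_i − Δ_(i-1)) read
  1·m_0 + 4·m_1 + 1·m_2 = 6(Δ_1 - Δ_0) = -72
  1·m_1 + 4·m_2 + 1·m_3 = 6(Δ_2 - Δ_1) = 96
Natural end conditions: m_0 = m_3 = 0.
Solving the tridiagonal system: m_0 = 0, m_1 = -128/5, m_2 = 152/5, m_3 = 0.
On [1, 2], S(x) = 6 - 53/15·(x - 1) - 64/5·(x - 1)² + 28/3·(x - 1)³.
With (x - 1) = 1/2: S(3/2) = 11/5.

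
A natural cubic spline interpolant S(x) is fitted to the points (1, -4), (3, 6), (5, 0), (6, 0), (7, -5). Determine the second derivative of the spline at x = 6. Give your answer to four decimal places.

-9.2857

Write M_i for S''(x_i). With h_i = 2, 2, 1, 1 and divided differences Δ_i = 5, -3, 0, -5, the continuity of S' gives the tridiagonal system
  2·M_0 + 8·M_1 + 2·M_2 = 6(Δ_1 - Δ_0) = -48
  2·M_1 + 6·M_2 + 1·M_3 = 6(Δ_2 - Δ_1) = 18
  1·M_2 + 4·M_3 + 1·M_4 = 6(Δ_3 - Δ_2) = -30
Natural end conditions: M_0 = M_4 = 0.
Solving: M_0 = 0, M_1 = -109/14, M_2 = 50/7, M_3 = -65/7, M_4 = 0.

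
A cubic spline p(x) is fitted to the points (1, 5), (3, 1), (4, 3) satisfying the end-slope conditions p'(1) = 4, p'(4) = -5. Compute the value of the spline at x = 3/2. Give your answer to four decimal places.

5.3125

Put M_i = p'' at the i-th knot. Here h = (2, 1) and Δ = (-2, 2), so the interior equations h_(i-1)·M_(i-1) + 2(h_(i-1)+h_i)·M_i + h_i·M_(i+1) = 6(Δ_i − Δ_(i-1)) read
  2·M_0 + 6·M_1 + 1·M_2 = 6(Δ_1 - Δ_0) = 24
Clamped end conditions give two more equations: 2h_0·M_0 + h_0·M_1 = 6(Δ_0 - p'(1)) = -36 and h_1·M_1 + 2h_1·M_2 = 6(p'(4) - Δ_1) = -42.
Solving the tridiagonal system: M_0 = -16, M_1 = 14, M_2 = -28.
On [1, 3], p(x) = 5 + 4·(x - 1) - 8·(x - 1)² + 5/2·(x - 1)³.
With (x - 1) = 1/2: p(3/2) = 85/16.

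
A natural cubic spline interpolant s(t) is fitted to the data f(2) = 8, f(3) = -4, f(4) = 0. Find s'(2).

With m_i denoting the second derivative at x_i, h_i = 1, 1, and Δ_i = (y_(i+1) − y_i)/h_i = -12, 4:
  1·m_0 + 4·m_1 + 1·m_2 = 6(Δ_1 - Δ_0) = 96
Natural end conditions: m_0 = m_2 = 0.
Hence m_0 = 0, m_1 = 24, m_2 = 0.
On [2, 3], s'(t) = b_0 + 2c_0·(t - 2) + 3d_0·(t - 2)² with b_0 = Δ_0 - h_0(2m_0 + m_1)/6 = -16, c_0 = m_0/2 = 0, d_0 = (m_1 - m_0)/(6h_0) = 4. So s'(2) = -16.

-16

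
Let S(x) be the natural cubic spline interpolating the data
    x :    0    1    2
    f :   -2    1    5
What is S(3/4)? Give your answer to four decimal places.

0.1680

Write M_i for S''(x_i). With h_i = 1, 1 and divided differences Δ_i = 3, 4, the continuity of S' gives the tridiagonal system
  1·M_0 + 4·M_1 + 1·M_2 = 6(Δ_1 - Δ_0) = 6
Natural end conditions: M_0 = M_2 = 0.
Forward elimination and back-substitution give M_0 = 0, M_1 = 3/2, M_2 = 0.
On [0, 1], S(x) = -2 + 11/4·x + 0·x² + 1/4·x³.
With x = 3/4: S(3/4) = 43/256.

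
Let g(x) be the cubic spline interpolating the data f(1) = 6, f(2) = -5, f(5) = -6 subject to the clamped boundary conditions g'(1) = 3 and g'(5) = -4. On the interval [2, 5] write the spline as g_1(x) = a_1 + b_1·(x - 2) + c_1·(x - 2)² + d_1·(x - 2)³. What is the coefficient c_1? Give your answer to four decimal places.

Let m_i = g''(x_i). Step sizes h_i = 1, 3; slopes of the chords Δ_i = (y_(i+1) - y_i)/h_i = -11, -1/3.
  1·m_0 + 8·m_1 + 3·m_2 = 6(Δ_1 - Δ_0) = 64
Clamped end conditions give two more equations: 2h_0·m_0 + h_0·m_1 = 6(Δ_0 - g'(1)) = -84 and h_1·m_1 + 2h_1·m_2 = 6(g'(5) - Δ_1) = -22.
Forward elimination and back-substitution give m_0 = -207/4, m_1 = 39/2, m_2 = -161/12.
On [2, 5], with g_1(x) = a_1 + b_1·(x - 2) + c_1·(x - 2)² + d_1·(x - 2)³: c_1 = m_1/2 = 39/4, d_1 = (m_2 - m_1)/(6h_1) = -395/216, b_1 = Δ_1 - h_1(2m_1 + m_2)/6 = -105/8.

9.7500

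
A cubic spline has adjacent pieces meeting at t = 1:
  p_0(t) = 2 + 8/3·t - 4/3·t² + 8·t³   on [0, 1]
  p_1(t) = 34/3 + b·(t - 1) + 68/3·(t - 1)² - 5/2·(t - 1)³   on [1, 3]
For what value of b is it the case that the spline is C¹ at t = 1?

24

p_0'(t) = 8/3 - 8/3·t + 24·t², so p_0'(1) = 24. On the right, p_1'(1) = b, so b = 24.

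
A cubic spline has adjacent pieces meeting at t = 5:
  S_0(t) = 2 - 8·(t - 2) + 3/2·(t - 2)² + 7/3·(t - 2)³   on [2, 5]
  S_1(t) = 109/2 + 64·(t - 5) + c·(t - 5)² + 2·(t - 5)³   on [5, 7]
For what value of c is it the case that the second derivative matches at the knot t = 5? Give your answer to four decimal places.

S_0''(t) = 3 + 14·(t - 2), so S_0''(5) = 45. On the right, S_1''(5) = 2c, so c = 45/2.

22.5000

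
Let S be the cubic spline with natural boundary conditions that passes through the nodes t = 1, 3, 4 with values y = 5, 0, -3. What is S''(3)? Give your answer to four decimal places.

With m_i denoting the second derivative at x_i, h_i = 2, 1, and Δ_i = (y_(i+1) − y_i)/h_i = -5/2, -3:
  2·m_0 + 6·m_1 + 1·m_2 = 6(Δ_1 - Δ_0) = -3
Natural end conditions: m_0 = m_2 = 0.
Forward elimination and back-substitution give m_0 = 0, m_1 = -1/2, m_2 = 0.

-0.5000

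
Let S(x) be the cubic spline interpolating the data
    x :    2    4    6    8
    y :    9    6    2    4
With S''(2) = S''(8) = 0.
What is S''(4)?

With σ_i denoting the second derivative at x_i, h_i = 2, 2, 2, and Δ_i = (y_(i+1) − y_i)/h_i = -3/2, -2, 1:
  2·σ_0 + 8·σ_1 + 2·σ_2 = 6(Δ_1 - Δ_0) = -3
  2·σ_1 + 8·σ_2 + 2·σ_3 = 6(Δ_2 - Δ_1) = 18
Natural end conditions: σ_0 = σ_3 = 0.
Solving the tridiagonal system: σ_0 = 0, σ_1 = -1, σ_2 = 5/2, σ_3 = 0.

-1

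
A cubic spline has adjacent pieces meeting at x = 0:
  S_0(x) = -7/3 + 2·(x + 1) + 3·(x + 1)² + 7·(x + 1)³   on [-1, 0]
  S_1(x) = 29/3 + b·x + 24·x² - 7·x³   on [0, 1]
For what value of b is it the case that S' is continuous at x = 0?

29

S_0'(x) = 2 + 6·(x + 1) + 21·(x + 1)², so S_0'(0) = 29. On the right, S_1'(0) = b, so b = 29.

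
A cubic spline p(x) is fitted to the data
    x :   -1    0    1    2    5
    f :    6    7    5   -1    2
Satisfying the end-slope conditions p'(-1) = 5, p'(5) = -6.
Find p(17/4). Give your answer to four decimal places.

Write M_i for p''(x_i). With h_i = 1, 1, 1, 3 and divided differences Δ_i = 1, -2, -6, 1, the continuity of p' gives the tridiagonal system
  1·M_0 + 4·M_1 + 1·M_2 = 6(Δ_1 - Δ_0) = -18
  1·M_1 + 4·M_2 + 1·M_3 = 6(Δ_2 - Δ_1) = -24
  1·M_2 + 8·M_3 + 3·M_4 = 6(Δ_3 - Δ_2) = 42
Clamped end conditions give two more equations: 2h_0·M_0 + h_0·M_1 = 6(Δ_0 - p'(-1)) = -24 and h_3·M_3 + 2h_3·M_4 = 6(p'(5) - Δ_3) = -42.
Solving the tridiagonal system: M_0 = -671/54, M_1 = 23/27, M_2 = -485/54, M_3 = 299/27, M_4 = -677/54.
On [2, 5], p(x) = -1 - 137/36·(x - 2) + 299/54·(x - 2)² - 425/324·(x - 2)³.
With (x - 2) = 9/4: p(17/4) = 903/256.

3.5273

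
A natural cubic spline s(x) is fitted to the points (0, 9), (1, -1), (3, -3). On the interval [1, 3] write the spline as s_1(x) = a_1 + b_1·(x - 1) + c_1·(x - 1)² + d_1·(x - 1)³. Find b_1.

Let M_i = s''(x_i). Step sizes h_i = 1, 2; slopes of the chords Δ_i = (y_(i+1) - y_i)/h_i = -10, -1.
  1·M_0 + 6·M_1 + 2·M_2 = 6(Δ_1 - Δ_0) = 54
Natural end conditions: M_0 = M_2 = 0.
Solving the tridiagonal system: M_0 = 0, M_1 = 9, M_2 = 0.
On [1, 3], with s_1(x) = a_1 + b_1·(x - 1) + c_1·(x - 1)² + d_1·(x - 1)³: c_1 = M_1/2 = 9/2, d_1 = (M_2 - M_1)/(6h_1) = -3/4, b_1 = Δ_1 - h_1(2M_1 + M_2)/6 = -7.

-7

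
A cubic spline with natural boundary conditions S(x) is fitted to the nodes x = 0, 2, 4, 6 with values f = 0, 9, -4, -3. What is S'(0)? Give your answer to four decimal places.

Write M_i for S''(x_i). With h_i = 2, 2, 2 and divided differences Δ_i = 9/2, -13/2, 1/2, the continuity of S' gives the tridiagonal system
  2·M_0 + 8·M_1 + 2·M_2 = 6(Δ_1 - Δ_0) = -66
  2·M_1 + 8·M_2 + 2·M_3 = 6(Δ_2 - Δ_1) = 42
Natural end conditions: M_0 = M_3 = 0.
Solving the tridiagonal system: M_0 = 0, M_1 = -51/5, M_2 = 39/5, M_3 = 0.
On [0, 2], S'(x) = b_0 + 2c_0·x + 3d_0·x² with b_0 = Δ_0 - h_0(2M_0 + M_1)/6 = 79/10, c_0 = M_0/2 = 0, d_0 = (M_1 - M_0)/(6h_0) = -17/20. So S'(0) = 79/10.

7.9000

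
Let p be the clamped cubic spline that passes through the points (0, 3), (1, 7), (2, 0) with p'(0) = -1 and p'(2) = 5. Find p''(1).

-39

With M_i denoting the second derivative at x_i, h_i = 1, 1, and Δ_i = (y_(i+1) − y_i)/h_i = 4, -7:
  1·M_0 + 4·M_1 + 1·M_2 = 6(Δ_1 - Δ_0) = -66
Clamped end conditions give two more equations: 2h_0·M_0 + h_0·M_1 = 6(Δ_0 - p'(0)) = 30 and h_1·M_1 + 2h_1·M_2 = 6(p'(2) - Δ_1) = 72.
Forward elimination and back-substitution give M_0 = 69/2, M_1 = -39, M_2 = 111/2.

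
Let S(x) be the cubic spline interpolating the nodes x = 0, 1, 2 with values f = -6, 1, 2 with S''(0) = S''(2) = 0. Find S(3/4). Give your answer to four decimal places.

-0.2578

Write σ_i for S''(x_i). With h_i = 1, 1 and divided differences Δ_i = 7, 1, the continuity of S' gives the tridiagonal system
  1·σ_0 + 4·σ_1 + 1·σ_2 = 6(Δ_1 - Δ_0) = -36
Natural end conditions: σ_0 = σ_2 = 0.
Forward elimination and back-substitution give σ_0 = 0, σ_1 = -9, σ_2 = 0.
On [0, 1], S(x) = -6 + 17/2·x + 0·x² - 3/2·x³.
With x = 3/4: S(3/4) = -33/128.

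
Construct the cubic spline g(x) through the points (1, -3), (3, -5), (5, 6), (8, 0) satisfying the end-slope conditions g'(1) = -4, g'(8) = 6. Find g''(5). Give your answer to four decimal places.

Let σ_i = g''(x_i). Step sizes h_i = 2, 2, 3; slopes of the chords Δ_i = (y_(i+1) - y_i)/h_i = -1, 11/2, -2.
  2·σ_0 + 8·σ_1 + 2·σ_2 = 6(Δ_1 - Δ_0) = 39
  2·σ_1 + 10·σ_2 + 3·σ_3 = 6(Δ_2 - Δ_1) = -45
Clamped end conditions give two more equations: 2h_0·σ_0 + h_0·σ_1 = 6(Δ_0 - g'(1)) = 18 and h_2·σ_2 + 2h_2·σ_3 = 6(g'(8) - Δ_2) = 48.
Solving the tridiagonal system: σ_0 = 71/74, σ_1 = 262/37, σ_2 = -362/37, σ_3 = 477/37.

-9.7838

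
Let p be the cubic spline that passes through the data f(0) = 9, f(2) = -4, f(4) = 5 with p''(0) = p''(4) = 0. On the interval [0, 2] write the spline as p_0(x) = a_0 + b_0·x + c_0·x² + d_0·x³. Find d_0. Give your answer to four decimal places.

With σ_i denoting the second derivative at x_i, h_i = 2, 2, and Δ_i = (y_(i+1) − y_i)/h_i = -13/2, 9/2:
  2·σ_0 + 8·σ_1 + 2·σ_2 = 6(Δ_1 - Δ_0) = 66
Natural end conditions: σ_0 = σ_2 = 0.
Solving the tridiagonal system: σ_0 = 0, σ_1 = 33/4, σ_2 = 0.
On [0, 2], with p_0(x) = a_0 + b_0·x + c_0·x² + d_0·x³: c_0 = σ_0/2 = 0, d_0 = (σ_1 - σ_0)/(6h_0) = 11/16, b_0 = Δ_0 - h_0(2σ_0 + σ_1)/6 = -37/4.

0.6875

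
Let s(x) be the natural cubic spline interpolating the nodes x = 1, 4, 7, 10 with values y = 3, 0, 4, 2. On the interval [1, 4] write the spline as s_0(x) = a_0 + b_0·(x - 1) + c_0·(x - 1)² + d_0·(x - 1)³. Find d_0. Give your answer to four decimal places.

0.0840

Write M_i for s''(x_i). With h_i = 3, 3, 3 and divided differences Δ_i = -1, 4/3, -2/3, the continuity of s' gives the tridiagonal system
  3·M_0 + 12·M_1 + 3·M_2 = 6(Δ_1 - Δ_0) = 14
  3·M_1 + 12·M_2 + 3·M_3 = 6(Δ_2 - Δ_1) = -12
Natural end conditions: M_0 = M_3 = 0.
Hence M_0 = 0, M_1 = 68/45, M_2 = -62/45, M_3 = 0.
On [1, 4], with s_0(x) = a_0 + b_0·(x - 1) + c_0·(x - 1)² + d_0·(x - 1)³: c_0 = M_0/2 = 0, d_0 = (M_1 - M_0)/(6h_0) = 34/405, b_0 = Δ_0 - h_0(2M_0 + M_1)/6 = -79/45.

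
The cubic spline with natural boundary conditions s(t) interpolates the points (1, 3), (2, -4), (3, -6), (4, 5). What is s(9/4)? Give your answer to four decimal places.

With m_i denoting the second derivative at x_i, h_i = 1, 1, 1, and Δ_i = (y_(i+1) − y_i)/h_i = -7, -2, 11:
  1·m_0 + 4·m_1 + 1·m_2 = 6(Δ_1 - Δ_0) = 30
  1·m_1 + 4·m_2 + 1·m_3 = 6(Δ_2 - Δ_1) = 78
Natural end conditions: m_0 = m_3 = 0.
Solving the tridiagonal system: m_0 = 0, m_1 = 14/5, m_2 = 94/5, m_3 = 0.
On [2, 3], s(t) = -4 - 91/15·(t - 2) + 7/5·(t - 2)² + 8/3·(t - 2)³.
With (t - 2) = 1/4: s(9/4) = -431/80.

-5.3875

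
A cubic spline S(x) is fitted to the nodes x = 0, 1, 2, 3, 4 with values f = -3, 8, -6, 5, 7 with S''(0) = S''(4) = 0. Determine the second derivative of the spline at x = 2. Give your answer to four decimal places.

57.4286

With M_i denoting the second derivative at x_i, h_i = 1, 1, 1, 1, and Δ_i = (y_(i+1) − y_i)/h_i = 11, -14, 11, 2:
  1·M_0 + 4·M_1 + 1·M_2 = 6(Δ_1 - Δ_0) = -150
  1·M_1 + 4·M_2 + 1·M_3 = 6(Δ_2 - Δ_1) = 150
  1·M_2 + 4·M_3 + 1·M_4 = 6(Δ_3 - Δ_2) = -54
Natural end conditions: M_0 = M_4 = 0.
Solving: M_0 = 0, M_1 = -363/7, M_2 = 402/7, M_3 = -195/7, M_4 = 0.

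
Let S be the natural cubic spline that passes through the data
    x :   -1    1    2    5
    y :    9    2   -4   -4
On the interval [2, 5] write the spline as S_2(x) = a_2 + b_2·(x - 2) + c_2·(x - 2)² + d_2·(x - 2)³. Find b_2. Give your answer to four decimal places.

-4.9149

Put M_i = S'' at the i-th knot. Here h = (2, 1, 3) and Δ = (-7/2, -6, 0), so the interior equations h_(i-1)·M_(i-1) + 2(h_(i-1)+h_i)·M_i + h_i·M_(i+1) = 6(Δ_i − Δ_(i-1)) read
  2·M_0 + 6·M_1 + 1·M_2 = 6(Δ_1 - Δ_0) = -15
  1·M_1 + 8·M_2 + 3·M_3 = 6(Δ_2 - Δ_1) = 36
Natural end conditions: M_0 = M_3 = 0.
Solving the tridiagonal system: M_0 = 0, M_1 = -156/47, M_2 = 231/47, M_3 = 0.
On [2, 5], with S_2(x) = a_2 + b_2·(x - 2) + c_2·(x - 2)² + d_2·(x - 2)³: c_2 = M_2/2 = 231/94, d_2 = (M_3 - M_2)/(6h_2) = -77/282, b_2 = Δ_2 - h_2(2M_2 + M_3)/6 = -231/47.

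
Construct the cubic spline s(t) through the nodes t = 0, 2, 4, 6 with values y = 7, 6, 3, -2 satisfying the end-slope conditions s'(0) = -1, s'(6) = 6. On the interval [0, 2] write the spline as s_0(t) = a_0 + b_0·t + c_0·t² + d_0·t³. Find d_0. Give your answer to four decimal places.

-0.0333

Write M_i for s''(x_i). With h_i = 2, 2, 2 and divided differences Δ_i = -1/2, -3/2, -5/2, the continuity of s' gives the tridiagonal system
  2·M_0 + 8·M_1 + 2·M_2 = 6(Δ_1 - Δ_0) = -6
  2·M_1 + 8·M_2 + 2·M_3 = 6(Δ_2 - Δ_1) = -6
Clamped end conditions give two more equations: 2h_0·M_0 + h_0·M_1 = 6(Δ_0 - s'(0)) = 3 and h_2·M_2 + 2h_2·M_3 = 6(s'(6) - Δ_2) = 51.
Solving the tridiagonal system: M_0 = 19/30, M_1 = 7/30, M_2 = -137/30, M_3 = 451/30.
On [0, 2], with s_0(t) = a_0 + b_0·t + c_0·t² + d_0·t³: c_0 = M_0/2 = 19/60, d_0 = (M_1 - M_0)/(6h_0) = -1/30, b_0 = Δ_0 - h_0(2M_0 + M_1)/6 = -1.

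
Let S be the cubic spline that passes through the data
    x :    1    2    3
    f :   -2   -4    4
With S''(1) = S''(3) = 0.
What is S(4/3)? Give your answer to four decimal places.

Write m_i for S''(x_i). With h_i = 1, 1 and divided differences Δ_i = -2, 8, the continuity of S' gives the tridiagonal system
  1·m_0 + 4·m_1 + 1·m_2 = 6(Δ_1 - Δ_0) = 60
Natural end conditions: m_0 = m_2 = 0.
Solving the tridiagonal system: m_0 = 0, m_1 = 15, m_2 = 0.
On [1, 2], S(x) = -2 - 9/2·(x - 1) + 0·(x - 1)² + 5/2·(x - 1)³.
With (x - 1) = 1/3: S(4/3) = -92/27.

-3.4074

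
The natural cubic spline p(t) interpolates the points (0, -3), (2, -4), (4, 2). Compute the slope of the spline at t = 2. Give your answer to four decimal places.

Write m_i for p''(x_i). With h_i = 2, 2 and divided differences Δ_i = -1/2, 3, the continuity of p' gives the tridiagonal system
  2·m_0 + 8·m_1 + 2·m_2 = 6(Δ_1 - Δ_0) = 21
Natural end conditions: m_0 = m_2 = 0.
Forward elimination and back-substitution give m_0 = 0, m_1 = 21/8, m_2 = 0.
On [2, 4], p'(t) = b_1 + 2c_1·(t - 2) + 3d_1·(t - 2)² with b_1 = Δ_1 - h_1(2m_1 + m_2)/6 = 5/4, c_1 = m_1/2 = 21/16, d_1 = (m_2 - m_1)/(6h_1) = -7/32. So p'(2) = 5/4.

1.2500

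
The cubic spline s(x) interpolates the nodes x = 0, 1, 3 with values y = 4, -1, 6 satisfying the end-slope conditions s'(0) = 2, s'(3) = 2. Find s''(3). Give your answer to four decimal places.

Write m_i for s''(x_i). With h_i = 1, 2 and divided differences Δ_i = -5, 7/2, the continuity of s' gives the tridiagonal system
  1·m_0 + 6·m_1 + 2·m_2 = 6(Δ_1 - Δ_0) = 51
Clamped end conditions give two more equations: 2h_0·m_0 + h_0·m_1 = 6(Δ_0 - s'(0)) = -42 and h_1·m_1 + 2h_1·m_2 = 6(s'(3) - Δ_1) = -9.
Hence m_0 = -59/2, m_1 = 17, m_2 = -43/4.

-10.7500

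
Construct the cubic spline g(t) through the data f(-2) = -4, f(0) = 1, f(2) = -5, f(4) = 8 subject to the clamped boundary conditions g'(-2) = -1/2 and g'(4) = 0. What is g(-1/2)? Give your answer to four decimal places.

Let σ_i = g''(x_i). Step sizes h_i = 2, 2, 2; slopes of the chords Δ_i = (y_(i+1) - y_i)/h_i = 5/2, -3, 13/2.
  2·σ_0 + 8·σ_1 + 2·σ_2 = 6(Δ_1 - Δ_0) = -33
  2·σ_1 + 8·σ_2 + 2·σ_3 = 6(Δ_2 - Δ_1) = 57
Clamped end conditions give two more equations: 2h_0·σ_0 + h_0·σ_1 = 6(Δ_0 - g'(-2)) = 18 and h_2·σ_2 + 2h_2·σ_3 = 6(g'(4) - Δ_2) = -39.
Solving: σ_0 = 142/15, σ_1 = -149/15, σ_2 = 413/30, σ_3 = -499/30.
On [-2, 0], g(t) = -4 - 1/2·(t + 2) + 71/15·(t + 2)² - 97/60·(t + 2)³.
With (t + 2) = 3/2: g(-1/2) = 71/160.

0.4438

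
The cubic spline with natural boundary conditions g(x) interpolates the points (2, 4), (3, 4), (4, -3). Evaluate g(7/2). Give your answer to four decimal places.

Write σ_i for g''(x_i). With h_i = 1, 1 and divided differences Δ_i = 0, -7, the continuity of g' gives the tridiagonal system
  1·σ_0 + 4·σ_1 + 1·σ_2 = 6(Δ_1 - Δ_0) = -42
Natural end conditions: σ_0 = σ_2 = 0.
Forward elimination and back-substitution give σ_0 = 0, σ_1 = -21/2, σ_2 = 0.
On [3, 4], g(x) = 4 - 7/2·(x - 3) - 21/4·(x - 3)² + 7/4·(x - 3)³.
With (x - 3) = 1/2: g(7/2) = 37/32.

1.1563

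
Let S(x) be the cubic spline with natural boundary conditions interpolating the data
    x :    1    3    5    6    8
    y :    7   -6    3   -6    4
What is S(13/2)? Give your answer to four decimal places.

Let σ_i = S''(x_i). Step sizes h_i = 2, 2, 1, 2; slopes of the chords Δ_i = (y_(i+1) - y_i)/h_i = -13/2, 9/2, -9, 5.
  2·σ_0 + 8·σ_1 + 2·σ_2 = 6(Δ_1 - Δ_0) = 66
  2·σ_1 + 6·σ_2 + 1·σ_3 = 6(Δ_2 - Δ_1) = -81
  1·σ_2 + 6·σ_3 + 2·σ_4 = 6(Δ_3 - Δ_2) = 84
Natural end conditions: σ_0 = σ_4 = 0.
Hence σ_0 = 0, σ_1 = 1725/128, σ_2 = -669/32, σ_3 = 1119/64, σ_4 = 0.
On [6, 8], S(x) = -6 - 213/32·(x - 6) + 1119/128·(x - 6)² - 373/256·(x - 6)³.
With (x - 6) = 1/2: S(13/2) = -15001/2048.

-7.3247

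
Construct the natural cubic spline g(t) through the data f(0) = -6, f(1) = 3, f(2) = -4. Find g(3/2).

With m_i denoting the second derivative at x_i, h_i = 1, 1, and Δ_i = (y_(i+1) − y_i)/h_i = 9, -7:
  1·m_0 + 4·m_1 + 1·m_2 = 6(Δ_1 - Δ_0) = -96
Natural end conditions: m_0 = m_2 = 0.
Hence m_0 = 0, m_1 = -24, m_2 = 0.
On [1, 2], g(t) = 3 + 1·(t - 1) - 12·(t - 1)² + 4·(t - 1)³.
With (t - 1) = 1/2: g(3/2) = 1.

1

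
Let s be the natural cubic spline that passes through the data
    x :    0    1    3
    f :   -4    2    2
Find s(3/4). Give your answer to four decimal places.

Let m_i = s''(x_i). Step sizes h_i = 1, 2; slopes of the chords Δ_i = (y_(i+1) - y_i)/h_i = 6, 0.
  1·m_0 + 6·m_1 + 2·m_2 = 6(Δ_1 - Δ_0) = -36
Natural end conditions: m_0 = m_2 = 0.
Solving the tridiagonal system: m_0 = 0, m_1 = -6, m_2 = 0.
On [0, 1], s(x) = -4 + 7·x + 0·x² - 1·x³.
With x = 3/4: s(3/4) = 53/64.

0.8281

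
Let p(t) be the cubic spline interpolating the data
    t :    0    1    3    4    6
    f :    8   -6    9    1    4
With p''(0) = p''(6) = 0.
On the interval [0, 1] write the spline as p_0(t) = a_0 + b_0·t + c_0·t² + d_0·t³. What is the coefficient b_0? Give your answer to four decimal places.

-19.1478

Put M_i = p'' at the i-th knot. Here h = (1, 2, 1, 2) and Δ = (-14, 15/2, -8, 3/2), so the interior equations h_(i-1)·M_(i-1) + 2(h_(i-1)+h_i)·M_i + h_i·M_(i+1) = 6(Δ_i − Δ_(i-1)) read
  1·M_0 + 6·M_1 + 2·M_2 = 6(Δ_1 - Δ_0) = 129
  2·M_1 + 6·M_2 + 1·M_3 = 6(Δ_2 - Δ_1) = -93
  1·M_2 + 6·M_3 + 2·M_4 = 6(Δ_3 - Δ_2) = 57
Natural end conditions: M_0 = M_4 = 0.
Solving the tridiagonal system: M_0 = 0, M_1 = 1915/62, M_2 = -873/31, M_3 = 440/31, M_4 = 0.
On [0, 1], with p_0(t) = a_0 + b_0·t + c_0·t² + d_0·t³: c_0 = M_0/2 = 0, d_0 = (M_1 - M_0)/(6h_0) = 1915/372, b_0 = Δ_0 - h_0(2M_0 + M_1)/6 = -7123/372.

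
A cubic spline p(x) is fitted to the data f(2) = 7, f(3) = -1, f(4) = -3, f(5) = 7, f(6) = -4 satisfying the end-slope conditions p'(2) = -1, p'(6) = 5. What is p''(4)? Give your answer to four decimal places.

Put σ_i = p'' at the i-th knot. Here h = (1, 1, 1, 1) and Δ = (-8, -2, 10, -11), so the interior equations h_(i-1)·σ_(i-1) + 2(h_(i-1)+h_i)·σ_i + h_i·σ_(i+1) = 6(Δ_i − Δ_(i-1)) read
  1·σ_0 + 4·σ_1 + 1·σ_2 = 6(Δ_1 - Δ_0) = 36
  1·σ_1 + 4·σ_2 + 1·σ_3 = 6(Δ_2 - Δ_1) = 72
  1·σ_2 + 4·σ_3 + 1·σ_4 = 6(Δ_3 - Δ_2) = -126
Clamped end conditions give two more equations: 2h_0·σ_0 + h_0·σ_1 = 6(Δ_0 - p'(2)) = -42 and h_3·σ_3 + 2h_3·σ_4 = 6(p'(6) - Δ_3) = 96.
Solving the tridiagonal system: σ_0 = -99/4, σ_1 = 15/2, σ_2 = 123/4, σ_3 = -117/2, σ_4 = 309/4.

30.7500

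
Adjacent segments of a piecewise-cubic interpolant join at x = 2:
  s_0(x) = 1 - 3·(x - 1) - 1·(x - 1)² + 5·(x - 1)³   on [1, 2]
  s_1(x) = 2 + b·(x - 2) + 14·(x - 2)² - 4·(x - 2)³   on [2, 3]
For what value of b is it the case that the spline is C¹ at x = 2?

s_0'(x) = -3 - 2·(x - 1) + 15·(x - 1)², so s_0'(2) = 10. On the right, s_1'(2) = b, so b = 10.

10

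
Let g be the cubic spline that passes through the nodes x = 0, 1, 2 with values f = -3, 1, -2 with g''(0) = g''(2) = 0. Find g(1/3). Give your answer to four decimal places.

Put M_i = g'' at the i-th knot. Here h = (1, 1) and Δ = (4, -3), so the interior equations h_(i-1)·M_(i-1) + 2(h_(i-1)+h_i)·M_i + h_i·M_(i+1) = 6(Δ_i − Δ_(i-1)) read
  1·M_0 + 4·M_1 + 1·M_2 = 6(Δ_1 - Δ_0) = -42
Natural end conditions: M_0 = M_2 = 0.
Solving: M_0 = 0, M_1 = -21/2, M_2 = 0.
On [0, 1], g(x) = -3 + 23/4·x + 0·x² - 7/4·x³.
With x = 1/3: g(1/3) = -31/27.

-1.1481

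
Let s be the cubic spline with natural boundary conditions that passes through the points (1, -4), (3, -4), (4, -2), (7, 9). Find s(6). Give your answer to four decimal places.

4.8794

Let M_i = s''(x_i). Step sizes h_i = 2, 1, 3; slopes of the chords Δ_i = (y_(i+1) - y_i)/h_i = 0, 2, 11/3.
  2·M_0 + 6·M_1 + 1·M_2 = 6(Δ_1 - Δ_0) = 12
  1·M_1 + 8·M_2 + 3·M_3 = 6(Δ_2 - Δ_1) = 10
Natural end conditions: M_0 = M_3 = 0.
Solving the tridiagonal system: M_0 = 0, M_1 = 86/47, M_2 = 48/47, M_3 = 0.
On [4, 7], s(x) = -2 + 373/141·(x - 4) + 24/47·(x - 4)² - 8/141·(x - 4)³.
With (x - 4) = 2: s(6) = 688/141.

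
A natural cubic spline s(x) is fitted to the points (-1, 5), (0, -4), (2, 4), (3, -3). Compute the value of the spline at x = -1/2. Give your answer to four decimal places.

-0.6719

Let M_i = s''(x_i). Step sizes h_i = 1, 2, 1; slopes of the chords Δ_i = (y_(i+1) - y_i)/h_i = -9, 4, -7.
  1·M_0 + 6·M_1 + 2·M_2 = 6(Δ_1 - Δ_0) = 78
  2·M_1 + 6·M_2 + 1·M_3 = 6(Δ_2 - Δ_1) = -66
Natural end conditions: M_0 = M_3 = 0.
Hence M_0 = 0, M_1 = 75/4, M_2 = -69/4, M_3 = 0.
On [-1, 0], s(x) = 5 - 97/8·(x + 1) + 0·(x + 1)² + 25/8·(x + 1)³.
With (x + 1) = 1/2: s(-1/2) = -43/64.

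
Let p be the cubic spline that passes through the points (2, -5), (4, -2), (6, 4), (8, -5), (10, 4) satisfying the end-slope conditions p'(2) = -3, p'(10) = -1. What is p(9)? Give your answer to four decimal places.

-0.0290

Put M_i = p'' at the i-th knot. Here h = (2, 2, 2, 2) and Δ = (3/2, 3, -9/2, 9/2), so the interior equations h_(i-1)·M_(i-1) + 2(h_(i-1)+h_i)·M_i + h_i·M_(i+1) = 6(Δ_i − Δ_(i-1)) read
  2·M_0 + 8·M_1 + 2·M_2 = 6(Δ_1 - Δ_0) = 9
  2·M_1 + 8·M_2 + 2·M_3 = 6(Δ_2 - Δ_1) = -45
  2·M_2 + 8·M_3 + 2·M_4 = 6(Δ_3 - Δ_2) = 54
Clamped end conditions give two more equations: 2h_0·M_0 + h_0·M_1 = 6(Δ_0 - p'(2)) = 27 and h_3·M_3 + 2h_3·M_4 = 6(p'(10) - Δ_3) = -33.
Solving the tridiagonal system: M_0 = 643/112, M_1 = 113/56, M_2 = -149/16, M_3 = 713/56, M_4 = -1637/112.
On [8, 10], p(t) = -5 + 99/112·(t - 8) + 713/112·(t - 8)² - 1021/448·(t - 8)³.
With (t - 8) = 1: p(9) = -13/448.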